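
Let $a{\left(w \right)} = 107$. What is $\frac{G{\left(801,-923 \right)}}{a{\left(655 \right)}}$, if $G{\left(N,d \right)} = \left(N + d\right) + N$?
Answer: $\frac{679}{107} \approx 6.3458$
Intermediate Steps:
$G{\left(N,d \right)} = d + 2 N$
$\frac{G{\left(801,-923 \right)}}{a{\left(655 \right)}} = \frac{-923 + 2 \cdot 801}{107} = \left(-923 + 1602\right) \frac{1}{107} = 679 \cdot \frac{1}{107} = \frac{679}{107}$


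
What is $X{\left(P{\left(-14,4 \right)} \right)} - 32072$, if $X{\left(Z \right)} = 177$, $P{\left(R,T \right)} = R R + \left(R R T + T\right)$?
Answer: $-31895$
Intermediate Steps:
$P{\left(R,T \right)} = T + R^{2} + T R^{2}$ ($P{\left(R,T \right)} = R^{2} + \left(R^{2} T + T\right) = R^{2} + \left(T R^{2} + T\right) = R^{2} + \left(T + T R^{2}\right) = T + R^{2} + T R^{2}$)
$X{\left(P{\left(-14,4 \right)} \right)} - 32072 = 177 - 32072 = -31895$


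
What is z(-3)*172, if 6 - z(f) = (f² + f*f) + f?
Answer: -1548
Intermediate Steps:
z(f) = 6 - f - 2*f² (z(f) = 6 - ((f² + f*f) + f) = 6 - ((f² + f²) + f) = 6 - (2*f² + f) = 6 - (f + 2*f²) = 6 + (-f - 2*f²) = 6 - f - 2*f²)
z(-3)*172 = (6 - 1*(-3) - 2*(-3)²)*172 = (6 + 3 - 2*9)*172 = (6 + 3 - 18)*172 = -9*172 = -1548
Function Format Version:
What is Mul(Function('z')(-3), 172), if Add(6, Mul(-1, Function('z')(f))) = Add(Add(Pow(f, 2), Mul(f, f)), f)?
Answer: -1548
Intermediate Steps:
Function('z')(f) = Add(6, Mul(-1, f), Mul(-2, Pow(f, 2))) (Function('z')(f) = Add(6, Mul(-1, Add(Add(Pow(f, 2), Mul(f, f)), f))) = Add(6, Mul(-1, Add(Add(Pow(f, 2), Pow(f, 2)), f))) = Add(6, Mul(-1, Add(Mul(2, Pow(f, 2)), f))) = Add(6, Mul(-1, Add(f, Mul(2, Pow(f, 2))))) = Add(6, Add(Mul(-1, f), Mul(-2, Pow(f, 2)))) = Add(6, Mul(-1, f), Mul(-2, Pow(f, 2))))
Mul(Function('z')(-3), 172) = Mul(Add(6, Mul(-1, -3), Mul(-2, Pow(-3, 2))), 172) = Mul(Add(6, 3, Mul(-2, 9)), 172) = Mul(Add(6, 3, -18), 172) = Mul(-9, 172) = -1548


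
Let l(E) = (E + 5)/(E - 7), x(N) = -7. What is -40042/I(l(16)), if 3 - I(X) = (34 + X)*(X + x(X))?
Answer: -360378/1553 ≈ -232.05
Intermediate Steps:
l(E) = (5 + E)/(-7 + E)
I(X) = 3 - (-7 + X)*(34 + X) (I(X) = 3 - (34 + X)*(X - 7) = 3 - (34 + X)*(-7 + X) = 3 - (-7 + X)*(34 + X))
-40042/I(l(16)) = -40042/(241 - ((5 + 16)/(-7 + 16))**2 - 27*(5 + 16)/(-7 + 16)) = -40042/(241 - (21/9)**2 - 27*21/9) = -40042/(241 - ((1/9)*21)**2 - 3*21) = -40042/(241 - (7/3)**2 - 27*7/3) = -40042/(241 - 1*49/9 - 63) = -40042/(241 - 49/9 - 63) = -40042/1553/9 = -40042*9/1553 = -360378/1553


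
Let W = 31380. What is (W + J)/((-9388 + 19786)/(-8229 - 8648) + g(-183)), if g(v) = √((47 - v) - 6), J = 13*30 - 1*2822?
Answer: 1269999751902/15923625623 + 8245349418292*√14/15923625623 ≈ 2017.2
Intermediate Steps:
J = -2432 (J = 390 - 2822 = -2432)
g(v) = √(41 - v)
(W + J)/((-9388 + 19786)/(-8229 - 8648) + g(-183)) = (31380 - 2432)/((-9388 + 19786)/(-8229 - 8648) + √(41 - 1*(-183))) = 28948/(10398/(-16877) + √(41 + 183)) = 28948/(10398*(-1/16877) + √224) = 28948/(-10398/16877 + 4*√14)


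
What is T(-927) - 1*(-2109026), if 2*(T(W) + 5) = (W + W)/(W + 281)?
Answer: 1362428493/646 ≈ 2.1090e+6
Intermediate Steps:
T(W) = -5 + W/(281 + W) (T(W) = -5 + ((W + W)/(W + 281))/2 = -5 + ((2*W)/(281 + W))/2 = -5 + (2*W/(281 + W))/2 = -5 + W/(281 + W))
T(-927) - 1*(-2109026) = (-1405 - 4*(-927))/(281 - 927) - 1*(-2109026) = (-1405 + 3708)/(-646) + 2109026 = -1/646*2303 + 2109026 = -2303/646 + 2109026 = 1362428493/646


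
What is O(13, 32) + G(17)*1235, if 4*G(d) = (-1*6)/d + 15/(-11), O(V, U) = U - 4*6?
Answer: -390451/748 ≈ -521.99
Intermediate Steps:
O(V, U) = -24 + U (O(V, U) = U - 24 = -24 + U)
G(d) = -15/44 - 3/(2*d) (G(d) = ((-1*6)/d + 15/(-11))/4 = (-6/d + 15*(-1/11))/4 = (-6/d - 15/11)/4 = (-15/11 - 6/d)/4 = -15/44 - 3/(2*d))
O(13, 32) + G(17)*1235 = (-24 + 32) + ((3/44)*(-22 - 5*17)/17)*1235 = 8 + ((3/44)*(1/17)*(-22 - 85))*1235 = 8 + ((3/44)*(1/17)*(-107))*1235 = 8 - 321/748*1235 = 8 - 396435/748 = -390451/748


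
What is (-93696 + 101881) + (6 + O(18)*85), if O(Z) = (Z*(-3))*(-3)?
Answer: 21961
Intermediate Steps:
O(Z) = 9*Z (O(Z) = -3*Z*(-3) = 9*Z)
(-93696 + 101881) + (6 + O(18)*85) = (-93696 + 101881) + (6 + (9*18)*85) = 8185 + (6 + 162*85) = 8185 + (6 + 13770) = 8185 + 13776 = 21961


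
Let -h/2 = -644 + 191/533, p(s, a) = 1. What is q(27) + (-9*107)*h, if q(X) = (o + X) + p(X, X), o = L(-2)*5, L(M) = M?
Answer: -660725892/533 ≈ -1.2396e+6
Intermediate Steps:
o = -10 (o = -2*5 = -10)
q(X) = -9 + X (q(X) = (-10 + X) + 1 = -9 + X)
h = 686122/533 (h = -2*(-644 + 191/533) = -2*(-343061/533) = 686122/533 ≈ 1287.3)
q(27) + (-9*107)*h = (-9 + 27) - 9*107*(686122/533) = 18 - 963*686122/533 = 18 - 660735486/533 = -660725892/533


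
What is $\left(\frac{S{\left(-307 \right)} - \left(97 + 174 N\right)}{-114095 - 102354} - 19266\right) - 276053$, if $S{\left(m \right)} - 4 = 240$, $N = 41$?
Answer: $- \frac{63921495244}{216449} \approx -2.9532 \cdot 10^{5}$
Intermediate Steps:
$S{\left(m \right)} = 244$ ($S{\left(m \right)} = 4 + 240 = 244$)
$\left(\frac{S{\left(-307 \right)} - \left(97 + 174 N\right)}{-114095 - 102354} - 19266\right) - 276053 = \left(\frac{244 - 7231}{-114095 - 102354} - 19266\right) - 276053 = \left(\frac{244 - 7231}{-216449} - 19266\right) - 276053 = \left(\left(244 - 7231\right) \left(- \frac{1}{216449}\right) - 19266\right) - 276053 = \left(\left(-6987\right) \left(- \frac{1}{216449}\right) - 19266\right) - 276053 = \left(\frac{6987}{216449} - 19266\right) - 276053 = - \frac{4170099447}{216449} - 276053 = - \frac{63921495244}{216449}$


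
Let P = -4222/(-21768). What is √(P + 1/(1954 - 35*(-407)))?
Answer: √1507757134061067/88154958 ≈ 0.44047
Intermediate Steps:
P = 2111/10884 (P = -4222*(-1/21768) = 2111/10884 ≈ 0.19395)
√(P + 1/(1954 - 35*(-407))) = √(2111/10884 + 1/(1954 - 35*(-407))) = √(2111/10884 + 1/(1954 + 14245)) = √(2111/10884 + 1/16199) = √(34206973/176309916) = √1507757134061067/88154958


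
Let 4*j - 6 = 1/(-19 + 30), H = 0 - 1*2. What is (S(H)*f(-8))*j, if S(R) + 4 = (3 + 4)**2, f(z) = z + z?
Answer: -12060/11 ≈ -1096.4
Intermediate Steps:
H = -2 (H = 0 - 2 = -2)
f(z) = 2*z
S(R) = 45 (S(R) = -4 + (3 + 4)**2 = -4 + 7**2 = -4 + 49 = 45)
j = 67/44 (j = 3/2 + 1/(4*(-19 + 30)) = 3/2 + (1/4)/11 = 3/2 + (1/4)*(1/11) = 3/2 + 1/44 = 67/44 ≈ 1.5227)
(S(H)*f(-8))*j = (45*(2*(-8)))*(67/44) = (45*(-16))*(67/44) = -720*67/44 = -12060/11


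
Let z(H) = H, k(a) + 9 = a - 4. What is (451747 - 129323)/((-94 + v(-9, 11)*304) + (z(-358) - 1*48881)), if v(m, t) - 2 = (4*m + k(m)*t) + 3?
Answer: -322424/132325 ≈ -2.4366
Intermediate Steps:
k(a) = -13 + a (k(a) = -9 + (a - 4) = -9 + (-4 + a) = -13 + a)
v(m, t) = 5 + 4*m + t*(-13 + m) (v(m, t) = 2 + ((4*m + (-13 + m)*t) + 3) = 2 + ((4*m + t*(-13 + m)) + 3) = 2 + (3 + 4*m + t*(-13 + m)) = 5 + 4*m + t*(-13 + m))
(451747 - 129323)/((-94 + v(-9, 11)*304) + (z(-358) - 1*48881)) = (451747 - 129323)/((-94 + (5 + 4*(-9) + 11*(-13 - 9))*304) + (-358 - 1*48881)) = 322424/((-94 + (5 - 36 + 11*(-22))*304) + (-358 - 48881)) = 322424/((-94 + (5 - 36 - 242)*304) - 49239) = 322424/((-94 - 273*304) - 49239) = 322424/((-94 - 82992) - 49239) = 322424/(-83086 - 49239) = 322424/(-132325) = 322424*(-1/132325) = -322424/132325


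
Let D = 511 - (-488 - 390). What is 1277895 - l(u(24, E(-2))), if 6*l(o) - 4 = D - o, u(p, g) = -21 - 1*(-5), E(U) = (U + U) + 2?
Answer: 7665961/6 ≈ 1.2777e+6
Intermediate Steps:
D = 1389 (D = 511 - 1*(-878) = 511 + 878 = 1389)
E(U) = 2 + 2*U (E(U) = 2*U + 2 = 2 + 2*U)
u(p, g) = -16 (u(p, g) = -21 + 5 = -16)
l(o) = 1393/6 - o/6 (l(o) = 2/3 + (1389 - o)/6 = 2/3 + (463/2 - o/6) = 1393/6 - o/6)
1277895 - l(u(24, E(-2))) = 1277895 - (1393/6 - 1/6*(-16)) = 1277895 - (1393/6 + 8/3) = 1277895 - 1*1409/6 = 1277895 - 1409/6 = 7665961/6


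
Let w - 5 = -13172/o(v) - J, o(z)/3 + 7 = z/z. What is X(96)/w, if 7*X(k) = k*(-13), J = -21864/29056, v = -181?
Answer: -40794624/168758723 ≈ -0.24173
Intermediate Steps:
J = -2733/3632 (J = -21864*1/29056 = -2733/3632 ≈ -0.75248)
o(z) = -18 (o(z) = -21 + 3*(z/z) = -21 + 3*1 = -21 + 3 = -18)
X(k) = -13*k/7 (X(k) = (k*(-13))/7 = (-13*k)/7 = -13*k/7)
w = 24108389/32688 (w = 5 + (-13172/(-18) - 1*(-2733/3632)) = 5 + (-13172*(-1/18) + 2733/3632) = 5 + (6586/9 + 2733/3632) = 5 + 23944949/32688 = 24108389/32688 ≈ 737.53)
X(96)/w = (-13/7*96)/(24108389/32688) = -1248/7*32688/24108389 = -40794624/168758723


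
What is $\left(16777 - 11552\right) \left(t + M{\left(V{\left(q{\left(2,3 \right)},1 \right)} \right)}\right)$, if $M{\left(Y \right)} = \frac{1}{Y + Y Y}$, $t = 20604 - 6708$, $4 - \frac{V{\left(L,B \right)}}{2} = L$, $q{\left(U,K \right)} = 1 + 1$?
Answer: $\frac{290427445}{4} \approx 7.2607 \cdot 10^{7}$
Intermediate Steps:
$q{\left(U,K \right)} = 2$
$V{\left(L,B \right)} = 8 - 2 L$
$t = 13896$
$M{\left(Y \right)} = \frac{1}{Y + Y^{2}}$
$\left(16777 - 11552\right) \left(t + M{\left(V{\left(q{\left(2,3 \right)},1 \right)} \right)}\right) = \left(16777 - 11552\right) \left(13896 + \frac{1}{\left(8 - 4\right) \left(1 + \left(8 - 4\right)\right)}\right) = 5225 \left(13896 + \frac{1}{\left(8 - 4\right) \left(1 + \left(8 - 4\right)\right)}\right) = 5225 \left(13896 + \frac{1}{4 \left(1 + 4\right)}\right) = 5225 \left(13896 + \frac{1}{4 \cdot 5}\right) = 5225 \left(13896 + \frac{1}{4} \cdot \frac{1}{5}\right) = 5225 \left(13896 + \frac{1}{20}\right) = 5225 \cdot \frac{277921}{20} = \frac{290427445}{4}$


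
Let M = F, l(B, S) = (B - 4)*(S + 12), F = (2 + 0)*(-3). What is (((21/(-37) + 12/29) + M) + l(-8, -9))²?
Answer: 2045843361/1151329 ≈ 1776.9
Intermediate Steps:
F = -6 (F = 2*(-3) = -6)
l(B, S) = (-4 + B)*(12 + S)
M = -6
(((21/(-37) + 12/29) + M) + l(-8, -9))² = (((21/(-37) + 12/29) - 6) + (-48 - 4*(-9) + 12*(-8) - 8*(-9)))² = (((21*(-1/37) + 12*(1/29)) - 6) + (-48 + 36 - 96 + 72))² = (((-21/37 + 12/29) - 6) - 36)² = ((-165/1073 - 6) - 36)² = (-6603/1073 - 36)² = (-45231/1073)² = 2045843361/1151329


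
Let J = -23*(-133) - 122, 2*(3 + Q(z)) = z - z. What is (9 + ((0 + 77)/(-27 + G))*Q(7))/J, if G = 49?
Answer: -1/1958 ≈ -0.00051073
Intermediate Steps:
Q(z) = -3 (Q(z) = -3 + (z - z)/2 = -3 + (1/2)*0 = -3 + 0 = -3)
J = 2937 (J = 3059 - 122 = 2937)
(9 + ((0 + 77)/(-27 + G))*Q(7))/J = (9 + ((0 + 77)/(-27 + 49))*(-3))/2937 = (9 + (77/22)*(-3))*(1/2937) = (9 + (77*(1/22))*(-3))*(1/2937) = (9 + (7/2)*(-3))*(1/2937) = (9 - 21/2)*(1/2937) = -3/2*1/2937 = -1/1958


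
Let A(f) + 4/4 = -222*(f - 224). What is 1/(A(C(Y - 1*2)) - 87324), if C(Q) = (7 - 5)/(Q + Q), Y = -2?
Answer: -2/75083 ≈ -2.6637e-5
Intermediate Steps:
C(Q) = 1/Q (C(Q) = 2/((2*Q)) = 2*(1/(2*Q)) = 1/Q)
A(f) = 49727 - 222*f (A(f) = -1 - 222*(f - 224) = -1 - 222*(-224 + f) = -1 + (49728 - 222*f) = 49727 - 222*f)
1/(A(C(Y - 1*2)) - 87324) = 1/((49727 - 222/(-2 - 1*2)) - 87324) = 1/((49727 - 222/(-2 - 2)) - 87324) = 1/((49727 - 222/(-4)) - 87324) = 1/((49727 - 222*(-1/4)) - 87324) = 1/((49727 + 111/2) - 87324) = 1/(99565/2 - 87324) = 1/(-75083/2) = -2/75083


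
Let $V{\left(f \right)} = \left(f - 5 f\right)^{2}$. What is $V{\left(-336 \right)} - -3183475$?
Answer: $4989811$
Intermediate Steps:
$V{\left(f \right)} = 16 f^{2}$ ($V{\left(f \right)} = \left(- 4 f\right)^{2} = 16 f^{2}$)
$V{\left(-336 \right)} - -3183475 = 16 \left(-336\right)^{2} - -3183475 = 16 \cdot 112896 + 3183475 = 1806336 + 3183475 = 4989811$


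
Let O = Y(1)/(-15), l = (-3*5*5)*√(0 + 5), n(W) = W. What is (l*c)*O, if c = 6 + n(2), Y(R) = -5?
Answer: -200*√5 ≈ -447.21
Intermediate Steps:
l = -75*√5 (l = (-15*5)*√5 = -75*√5 ≈ -167.71)
O = ⅓ (O = -5/(-15) = -5*(-1/15) = ⅓ ≈ 0.33333)
c = 8 (c = 6 + 2 = 8)
(l*c)*O = (-75*√5*8)*(⅓) = -600*√5*(⅓) = -200*√5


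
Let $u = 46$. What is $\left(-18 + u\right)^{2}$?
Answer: $784$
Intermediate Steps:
$\left(-18 + u\right)^{2} = \left(-18 + 46\right)^{2} = 28^{2} = 784$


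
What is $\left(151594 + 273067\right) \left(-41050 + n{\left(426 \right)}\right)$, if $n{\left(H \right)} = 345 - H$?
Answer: $-17466731591$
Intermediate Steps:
$\left(151594 + 273067\right) \left(-41050 + n{\left(426 \right)}\right) = \left(151594 + 273067\right) \left(-41050 + \left(345 - 426\right)\right) = 424661 \left(-41050 + \left(345 - 426\right)\right) = 424661 \left(-41050 - 81\right) = 424661 \left(-41131\right) = -17466731591$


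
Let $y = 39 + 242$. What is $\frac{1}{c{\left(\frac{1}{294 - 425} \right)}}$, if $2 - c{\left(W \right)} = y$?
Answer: $- \frac{1}{279} \approx -0.0035842$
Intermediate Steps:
$y = 281$
$c{\left(W \right)} = -279$ ($c{\left(W \right)} = 2 - 281 = -279$)
$\frac{1}{c{\left(\frac{1}{294 - 425} \right)}} = \frac{1}{-279} = - \frac{1}{279}$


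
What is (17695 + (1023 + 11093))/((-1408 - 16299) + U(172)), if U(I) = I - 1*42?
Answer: -9937/5859 ≈ -1.6960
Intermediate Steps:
U(I) = -42 + I (U(I) = I - 42 = -42 + I)
(17695 + (1023 + 11093))/((-1408 - 16299) + U(172)) = (17695 + (1023 + 11093))/((-1408 - 16299) + (-42 + 172)) = (17695 + 12116)/(-17707 + 130) = 29811/(-17577) = 29811*(-1/17577) = -9937/5859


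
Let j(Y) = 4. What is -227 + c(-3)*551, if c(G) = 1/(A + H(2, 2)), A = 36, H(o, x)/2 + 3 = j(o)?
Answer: -425/2 ≈ -212.50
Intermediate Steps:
H(o, x) = 2 (H(o, x) = -6 + 2*4 = -6 + 8 = 2)
c(G) = 1/38 (c(G) = 1/(36 + 2) = 1/38)
-227 + c(-3)*551 = -227 + (1/38)*551 = -227 + 29/2 = -425/2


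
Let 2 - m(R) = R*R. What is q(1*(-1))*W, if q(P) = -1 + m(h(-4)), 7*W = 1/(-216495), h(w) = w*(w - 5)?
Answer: 37/43299 ≈ 0.00085452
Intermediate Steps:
h(w) = w*(-5 + w)
m(R) = 2 - R² (m(R) = 2 - R*R = 2 - R²)
W = -1/1515465 (W = (⅐)/(-216495) = (⅐)*(-1/216495) = -1/1515465 ≈ -6.5986e-7)
q(P) = -1295 (q(P) = -1 + (2 - (-4*(-5 - 4))²) = -1 + (2 - (-4*(-9))²) = -1 + (2 - 1*36²) = -1 + (2 - 1*1296) = -1 + (2 - 1296) = -1 - 1294 = -1295)
q(1*(-1))*W = -1295*(-1/1515465) = 37/43299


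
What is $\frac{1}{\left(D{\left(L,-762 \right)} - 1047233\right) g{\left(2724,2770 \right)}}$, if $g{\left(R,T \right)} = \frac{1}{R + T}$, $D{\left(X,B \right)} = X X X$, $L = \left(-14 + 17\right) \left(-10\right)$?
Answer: $- \frac{5494}{1074233} \approx -0.0051143$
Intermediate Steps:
$L = -30$ ($L = 3 \left(-10\right) = -30$)
$D{\left(X,B \right)} = X^{3}$ ($D{\left(X,B \right)} = X^{2} X = X^{3}$)
$\frac{1}{\left(D{\left(L,-762 \right)} - 1047233\right) g{\left(2724,2770 \right)}} = \frac{1}{\left(\left(-30\right)^{3} - 1047233\right) \frac{1}{2724 + 2770}} = \frac{1}{\left(-27000 - 1047233\right) \frac{1}{5494}} = \frac{\frac{1}{\frac{1}{5494}}}{-1074233} = \left(- \frac{1}{1074233}\right) 5494 = - \frac{5494}{1074233}$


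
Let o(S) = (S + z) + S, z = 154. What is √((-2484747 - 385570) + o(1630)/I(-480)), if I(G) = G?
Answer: I*√1148129645/20 ≈ 1694.2*I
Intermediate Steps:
o(S) = 154 + 2*S (o(S) = (S + 154) + S = (154 + S) + S = 154 + 2*S)
√((-2484747 - 385570) + o(1630)/I(-480)) = √((-2484747 - 385570) + (154 + 2*1630)/(-480)) = √(-2870317 + (154 + 3260)*(-1/480)) = √(-2870317 + 3414*(-1/480)) = √(-2870317 - 569/80) = √(-229625929/80) = I*√1148129645/20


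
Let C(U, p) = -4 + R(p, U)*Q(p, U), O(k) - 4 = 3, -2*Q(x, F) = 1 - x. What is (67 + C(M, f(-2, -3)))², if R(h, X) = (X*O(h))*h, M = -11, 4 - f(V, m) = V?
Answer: 1192464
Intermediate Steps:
f(V, m) = 4 - V
Q(x, F) = -½ + x/2 (Q(x, F) = -(1 - x)/2 = -½ + x/2)
O(k) = 7 (O(k) = 4 + 3 = 7)
R(h, X) = 7*X*h (R(h, X) = (X*7)*h = (7*X)*h = 7*X*h)
C(U, p) = -4 + 7*U*p*(-½ + p/2) (C(U, p) = -4 + (7*U*p)*(-½ + p/2) = -4 + 7*U*p*(-½ + p/2))
(67 + C(M, f(-2, -3)))² = (67 + (-4 + (7/2)*(-11)*(4 - 1*(-2))*(-1 + (4 - 1*(-2)))))² = (67 + (-4 + (7/2)*(-11)*(4 + 2)*(-1 + (4 + 2))))² = (67 + (-4 + (7/2)*(-11)*6*(-1 + 6)))² = (67 + (-4 + (7/2)*(-11)*6*5))² = (67 + (-4 - 1155))² = (67 - 1159)² = (-1092)² = 1192464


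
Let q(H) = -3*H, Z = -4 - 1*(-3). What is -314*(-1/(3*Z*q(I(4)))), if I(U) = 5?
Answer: 314/45 ≈ 6.9778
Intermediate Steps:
Z = -1 (Z = -4 + 3 = -1)
-314*(-1/(3*Z*q(I(4)))) = -314/(-(-9)*5*(-1)) = -314/(-3*(-15)*(-1)) = -314/(45*(-1)) = -314/(-45) = -314*(-1/45) = 314/45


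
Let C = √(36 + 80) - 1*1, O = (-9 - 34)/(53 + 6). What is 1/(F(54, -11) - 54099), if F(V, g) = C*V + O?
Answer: -94254565/5103647417882 - 93987*√29/2551823708941 ≈ -1.8666e-5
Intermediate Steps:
O = -43/59 ≈ -0.72881
C = -1 + 2*√29 (C = √116 - 1 = 2*√29 - 1 = -1 + 2*√29 ≈ 9.7703)
F(V, g) = -43/59 + V*(-1 + 2*√29) (F(V, g) = (-1 + 2*√29)*V - 43/59 = V*(-1 + 2*√29) - 43/59 = -43/59 + V*(-1 + 2*√29))
1/(F(54, -11) - 54099) = 1/((-43/59 - 1*54 + 2*54*√29) - 54099) = 1/((-43/59 - 54 + 108*√29) - 54099) = 1/((-3229/59 + 108*√29) - 54099) = 1/(-3195070/59 + 108*√29)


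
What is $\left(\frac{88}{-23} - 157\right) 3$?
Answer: $- \frac{11097}{23} \approx -482.48$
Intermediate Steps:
$\left(\frac{88}{-23} - 157\right) 3 = \left(88 \left(- \frac{1}{23}\right) - 157\right) 3 = \left(- \frac{88}{23} - 157\right) 3 = \left(- \frac{3699}{23}\right) 3 = - \frac{11097}{23}$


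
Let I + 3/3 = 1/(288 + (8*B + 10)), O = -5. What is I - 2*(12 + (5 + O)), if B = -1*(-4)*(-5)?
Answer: -3449/138 ≈ -24.993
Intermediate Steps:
B = -20 (B = 4*(-5) = -20)
I = -137/138 (I = -1 + 1/(288 + (8*(-20) + 10)) = -1 + 1/(288 + (-160 + 10)) = -1 + 1/(288 - 150) = -1 + 1/138 = -137/138 ≈ -0.99275)
I - 2*(12 + (5 + O)) = -137/138 - 2*(12 + (5 - 5)) = -137/138 - 2*(12 + 0) = -137/138 - 2*12 = -137/138 - 1*24 = -137/138 - 24 = -3449/138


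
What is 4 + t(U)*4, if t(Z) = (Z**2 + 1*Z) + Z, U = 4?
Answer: 100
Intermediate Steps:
t(Z) = Z**2 + 2*Z (t(Z) = (Z**2 + Z) + Z = (Z + Z**2) + Z = Z**2 + 2*Z)
4 + t(U)*4 = 4 + (4*(2 + 4))*4 = 4 + (4*6)*4 = 4 + 24*4 = 4 + 96 = 100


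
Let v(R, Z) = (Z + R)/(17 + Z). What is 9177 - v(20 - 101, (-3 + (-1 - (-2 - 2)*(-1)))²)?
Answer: 743354/81 ≈ 9177.2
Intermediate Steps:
v(R, Z) = (R + Z)/(17 + Z)
9177 - v(20 - 101, (-3 + (-1 - (-2 - 2)*(-1)))²) = 9177 - ((20 - 101) + (-3 + (-1 - (-2 - 2)*(-1)))²)/(17 + (-3 + (-1 - (-2 - 2)*(-1)))²) = 9177 - (-81 + (-3 + (-1 - 1*(-4)*(-1)))²)/(17 + (-3 + (-1 - 1*(-4)*(-1)))²) = 9177 - (-81 + (-3 + (-1 + 4*(-1)))²)/(17 + (-3 + (-1 + 4*(-1)))²) = 9177 - (-81 + (-3 + (-1 - 4))²)/(17 + (-3 + (-1 - 4))²) = 9177 - (-81 + (-3 - 5)²)/(17 + (-3 - 5)²) = 9177 - (-81 + (-8)²)/(17 + (-8)²) = 9177 - (-81 + 64)/(17 + 64) = 9177 - (-17)/81 = 9177 - 1*(-17/81) = 9177 + 17/81 = 743354/81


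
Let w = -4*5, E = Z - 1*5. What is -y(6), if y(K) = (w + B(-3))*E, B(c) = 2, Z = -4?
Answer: -162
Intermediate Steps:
E = -9 (E = -4 - 1*5 = -4 - 5 = -9)
w = -20
y(K) = 162 (y(K) = (-20 + 2)*(-9) = -18*(-9) = 162)
-y(6) = -1*162 = -162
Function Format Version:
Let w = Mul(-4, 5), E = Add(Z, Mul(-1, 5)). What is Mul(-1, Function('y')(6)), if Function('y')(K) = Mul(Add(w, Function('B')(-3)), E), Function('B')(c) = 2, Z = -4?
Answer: -162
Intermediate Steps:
E = -9 (E = Add(-4, Mul(-1, 5)) = Add(-4, -5) = -9)
w = -20
Function('y')(K) = 162 (Function('y')(K) = Mul(Add(-20, 2), -9) = Mul(-18, -9) = 162)
Mul(-1, Function('y')(6)) = Mul(-1, 162) = -162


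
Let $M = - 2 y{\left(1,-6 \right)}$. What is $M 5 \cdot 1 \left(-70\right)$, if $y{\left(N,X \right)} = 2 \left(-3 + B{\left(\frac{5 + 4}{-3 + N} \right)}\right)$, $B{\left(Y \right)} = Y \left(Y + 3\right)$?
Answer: $5250$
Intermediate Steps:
$B{\left(Y \right)} = Y \left(3 + Y\right)$
$y{\left(N,X \right)} = -6 + \frac{18 \left(3 + \frac{9}{-3 + N}\right)}{-3 + N}$ ($y{\left(N,X \right)} = 2 \left(-3 + \frac{5 + 4}{-3 + N} \left(3 + \frac{5 + 4}{-3 + N}\right)\right) = 2 \left(-3 + \frac{9}{-3 + N} \left(3 + \frac{9}{-3 + N}\right)\right) = 2 \left(-3 + \frac{9 \left(3 + \frac{9}{-3 + N}\right)}{-3 + N}\right) = -6 + \frac{18 \left(3 + \frac{9}{-3 + N}\right)}{-3 + N}$)
$M = -15$ ($M = - 2 \left(-6 + 54 \cdot 1 \frac{1}{\left(-3 + 1\right)^{2}}\right) = - 2 \left(-6 + 54 \cdot 1 \cdot \frac{1}{4}\right) = - 2 \left(-6 + \frac{27}{2}\right) = \left(-2\right) \frac{15}{2} = -15$)
$M 5 \cdot 1 \left(-70\right) = - 15 \cdot 5 \cdot 1 \left(-70\right) = - 15 \cdot 5 \left(-70\right) = \left(-15\right) \left(-350\right) = 5250$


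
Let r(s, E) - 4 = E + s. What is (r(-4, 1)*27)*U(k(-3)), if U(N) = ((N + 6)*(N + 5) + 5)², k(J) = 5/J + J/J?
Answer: 64009/3 ≈ 21336.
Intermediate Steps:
r(s, E) = 4 + E + s (r(s, E) = 4 + (E + s) = 4 + E + s)
k(J) = 1 + 5/J (k(J) = 5/J + 1 = 1 + 5/J)
U(N) = (5 + (5 + N)*(6 + N))² (U(N) = ((6 + N)*(5 + N) + 5)² = ((5 + N)*(6 + N) + 5)² = (5 + (5 + N)*(6 + N))²)
(r(-4, 1)*27)*U(k(-3)) = ((4 + 1 - 4)*27)*(35 + ((5 - 3)/(-3))² + 11*((5 - 3)/(-3)))² = (1*27)*(35 + (-⅓*2)² + 11*(-⅓*2))² = 27*(35 + (-⅔)² + 11*(-⅔))² = 27*(35 + 4/9 - 22/3)² = 27*(253/9)² = 27*(64009/81) = 64009/3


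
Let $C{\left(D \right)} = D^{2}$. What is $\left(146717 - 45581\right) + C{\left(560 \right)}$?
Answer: $414736$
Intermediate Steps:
$\left(146717 - 45581\right) + C{\left(560 \right)} = \left(146717 - 45581\right) + 560^{2} = 101136 + 313600 = 414736$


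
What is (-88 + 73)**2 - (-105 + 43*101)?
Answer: -4013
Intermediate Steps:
(-88 + 73)**2 - (-105 + 43*101) = (-15)**2 - (-105 + 4343) = 225 - 1*4238 = 225 - 4238 = -4013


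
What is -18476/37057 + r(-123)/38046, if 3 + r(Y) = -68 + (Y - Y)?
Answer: -705568943/1409870622 ≈ -0.50045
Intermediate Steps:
r(Y) = -71 (r(Y) = -3 + (-68 + (Y - Y)) = -3 + (-68 + 0) = -3 - 68 = -71)
-18476/37057 + r(-123)/38046 = -18476/37057 - 71/38046 = -705568943/1409870622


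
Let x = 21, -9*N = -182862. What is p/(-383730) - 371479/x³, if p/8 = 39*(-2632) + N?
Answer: -4548265721/118457451 ≈ -38.396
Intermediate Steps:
N = 20318 (N = -⅑*(-182862) = 20318)
p = -658640 (p = 8*(39*(-2632) + 20318) = 8*(-102648 + 20318) = 8*(-82330) = -658640)
p/(-383730) - 371479/x³ = -658640/(-383730) - 371479/(21³) = -658640*(-1/383730) - 371479/9261 = 65864/38373 - 371479*1/9261 = 65864/38373 - 371479/9261 = -4548265721/118457451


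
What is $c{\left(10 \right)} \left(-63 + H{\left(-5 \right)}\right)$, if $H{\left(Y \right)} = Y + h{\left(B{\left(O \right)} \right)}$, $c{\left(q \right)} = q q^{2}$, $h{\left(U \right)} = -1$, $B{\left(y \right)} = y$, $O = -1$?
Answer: $-69000$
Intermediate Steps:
$c{\left(q \right)} = q^{3}$
$H{\left(Y \right)} = -1 + Y$ ($H{\left(Y \right)} = Y - 1 = -1 + Y$)
$c{\left(10 \right)} \left(-63 + H{\left(-5 \right)}\right) = 10^{3} \left(-63 - 6\right) = 1000 \left(-63 - 6\right) = 1000 \left(-69\right) = -69000$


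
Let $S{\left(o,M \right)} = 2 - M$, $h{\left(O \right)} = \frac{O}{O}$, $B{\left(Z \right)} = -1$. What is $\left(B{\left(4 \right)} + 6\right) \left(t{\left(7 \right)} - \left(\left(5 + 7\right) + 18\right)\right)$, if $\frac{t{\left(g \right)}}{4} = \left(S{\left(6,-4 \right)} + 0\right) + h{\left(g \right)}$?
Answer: $-10$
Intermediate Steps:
$h{\left(O \right)} = 1$
$t{\left(g \right)} = 28$ ($t{\left(g \right)} = 4 \left(\left(\left(2 - -4\right) + 0\right) + 1\right) = 4 \left(\left(\left(2 + 4\right) + 0\right) + 1\right) = 4 \left(\left(6 + 0\right) + 1\right) = 4 \left(6 + 1\right) = 4 \cdot 7 = 28$)
$\left(B{\left(4 \right)} + 6\right) \left(t{\left(7 \right)} - \left(\left(5 + 7\right) + 18\right)\right) = \left(-1 + 6\right) \left(28 - \left(\left(5 + 7\right) + 18\right)\right) = 5 \left(28 - \left(12 + 18\right)\right) = 5 \left(28 - 30\right) = 5 \left(-2\right) = -10$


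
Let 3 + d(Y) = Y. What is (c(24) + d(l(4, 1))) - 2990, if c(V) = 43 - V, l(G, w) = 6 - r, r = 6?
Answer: -2974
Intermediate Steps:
l(G, w) = 0 (l(G, w) = 6 - 1*6 = 6 - 6 = 0)
d(Y) = -3 + Y
(c(24) + d(l(4, 1))) - 2990 = ((43 - 1*24) + (-3 + 0)) - 2990 = ((43 - 24) - 3) - 2990 = (19 - 3) - 2990 = 16 - 2990 = -2974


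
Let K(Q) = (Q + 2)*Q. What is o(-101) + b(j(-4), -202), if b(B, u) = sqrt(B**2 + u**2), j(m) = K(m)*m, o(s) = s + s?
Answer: -202 + 2*sqrt(10457) ≈ 2.5189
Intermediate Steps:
o(s) = 2*s
K(Q) = Q*(2 + Q) (K(Q) = (2 + Q)*Q = Q*(2 + Q))
j(m) = m**2*(2 + m) (j(m) = (m*(2 + m))*m = m**2*(2 + m))
o(-101) + b(j(-4), -202) = 2*(-101) + sqrt(((-4)**2*(2 - 4))**2 + (-202)**2) = -202 + sqrt((16*(-2))**2 + 40804) = -202 + sqrt((-32)**2 + 40804) = -202 + sqrt(1024 + 40804) = -202 + sqrt(41828) = -202 + 2*sqrt(10457)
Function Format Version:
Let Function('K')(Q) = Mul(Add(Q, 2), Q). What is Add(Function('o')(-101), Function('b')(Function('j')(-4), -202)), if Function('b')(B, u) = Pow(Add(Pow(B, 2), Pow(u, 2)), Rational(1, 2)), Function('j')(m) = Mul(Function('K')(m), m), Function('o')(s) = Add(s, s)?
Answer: Add(-202, Mul(2, Pow(10457, Rational(1, 2)))) ≈ 2.5189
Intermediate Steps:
Function('o')(s) = Mul(2, s)
Function('K')(Q) = Mul(Q, Add(2, Q)) (Function('K')(Q) = Mul(Add(2, Q), Q) = Mul(Q, Add(2, Q)))
Function('j')(m) = Mul(Pow(m, 2), Add(2, m)) (Function('j')(m) = Mul(Mul(m, Add(2, m)), m) = Mul(Pow(m, 2), Add(2, m)))
Add(Function('o')(-101), Function('b')(Function('j')(-4), -202)) = Add(Mul(2, -101), Pow(Add(Pow(Mul(Pow(-4, 2), Add(2, -4)), 2), Pow(-202, 2)), Rational(1, 2))) = Add(-202, Pow(Add(Pow(Mul(16, -2), 2), 40804), Rational(1, 2))) = Add(-202, Pow(Add(Pow(-32, 2), 40804), Rational(1, 2))) = Add(-202, Pow(Add(1024, 40804), Rational(1, 2))) = Add(-202, Pow(41828, Rational(1, 2))) = Add(-202, Mul(2, Pow(10457, Rational(1, 2))))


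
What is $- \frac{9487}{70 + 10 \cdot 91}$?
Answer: $- \frac{9487}{980} \approx -9.6806$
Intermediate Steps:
$- \frac{9487}{70 + 10 \cdot 91} = - \frac{9487}{70 + 910} = - \frac{9487}{980}$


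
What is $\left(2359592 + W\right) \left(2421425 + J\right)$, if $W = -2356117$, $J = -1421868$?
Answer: $3473460575$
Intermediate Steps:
$\left(2359592 + W\right) \left(2421425 + J\right) = \left(2359592 - 2356117\right) \left(2421425 - 1421868\right) = 3475 \cdot 999557 = 3473460575$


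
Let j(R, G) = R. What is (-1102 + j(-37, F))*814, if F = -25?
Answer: -927146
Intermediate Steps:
(-1102 + j(-37, F))*814 = (-1102 - 37)*814 = -1139*814 = -927146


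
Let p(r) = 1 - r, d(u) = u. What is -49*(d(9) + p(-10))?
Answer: -980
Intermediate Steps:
-49*(d(9) + p(-10)) = -49*(9 + (1 - 1*(-10))) = -49*(9 + (1 + 10)) = -49*(9 + 11) = -49*20 = -980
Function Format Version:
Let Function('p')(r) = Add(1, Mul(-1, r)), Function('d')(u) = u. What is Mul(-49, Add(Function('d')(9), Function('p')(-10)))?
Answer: -980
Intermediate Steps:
Mul(-49, Add(Function('d')(9), Function('p')(-10))) = Mul(-49, Add(9, Add(1, Mul(-1, -10)))) = Mul(-49, Add(9, Add(1, 10))) = Mul(-49, Add(9, 11)) = Mul(-49, 20) = -980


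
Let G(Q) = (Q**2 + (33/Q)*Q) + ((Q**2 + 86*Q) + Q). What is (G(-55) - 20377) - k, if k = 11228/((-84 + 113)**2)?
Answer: -16056667/841 ≈ -19092.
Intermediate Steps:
G(Q) = 33 + 2*Q**2 + 87*Q (G(Q) = (Q**2 + 33) + (Q**2 + 87*Q) = (33 + Q**2) + (Q**2 + 87*Q) = 33 + 2*Q**2 + 87*Q)
k = 11228/841 (k = 11228/(29**2) = 11228/841 ≈ 13.351)
(G(-55) - 20377) - k = ((33 + 2*(-55)**2 + 87*(-55)) - 20377) - 1*11228/841 = ((33 + 2*3025 - 4785) - 20377) - 11228/841 = ((33 + 6050 - 4785) - 20377) - 11228/841 = (1298 - 20377) - 11228/841 = -19079 - 11228/841 = -16056667/841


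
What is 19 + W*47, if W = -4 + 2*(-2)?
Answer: -357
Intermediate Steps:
W = -8 (W = -4 - 4 = -8)
19 + W*47 = 19 - 8*47 = 19 - 376 = -357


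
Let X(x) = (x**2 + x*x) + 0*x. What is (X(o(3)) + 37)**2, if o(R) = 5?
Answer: 7569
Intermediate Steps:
X(x) = 2*x**2 (X(x) = (x**2 + x**2) + 0 = 2*x**2 + 0 = 2*x**2)
(X(o(3)) + 37)**2 = (2*5**2 + 37)**2 = (2*25 + 37)**2 = (50 + 37)**2 = 87**2 = 7569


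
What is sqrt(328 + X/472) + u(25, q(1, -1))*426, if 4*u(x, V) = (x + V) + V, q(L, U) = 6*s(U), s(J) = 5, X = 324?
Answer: 18105/2 + sqrt(4576630)/118 ≈ 9070.6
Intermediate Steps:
q(L, U) = 30 (q(L, U) = 6*5 = 30)
u(x, V) = V/2 + x/4 (u(x, V) = ((x + V) + V)/4 = ((V + x) + V)/4 = (x + 2*V)/4 = V/2 + x/4)
sqrt(328 + X/472) + u(25, q(1, -1))*426 = sqrt(328 + 324/472) + ((1/2)*30 + (1/4)*25)*426 = sqrt(328 + 324*(1/472)) + (15 + 25/4)*426 = sqrt(328 + 81/118) + (85/4)*426 = sqrt(38785/118) + 18105/2 = sqrt(4576630)/118 + 18105/2 = 18105/2 + sqrt(4576630)/118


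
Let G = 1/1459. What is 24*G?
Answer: 24/1459 ≈ 0.016450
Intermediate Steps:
G = 1/1459 ≈ 0.00068540
24*G = 24*(1/1459) = 24/1459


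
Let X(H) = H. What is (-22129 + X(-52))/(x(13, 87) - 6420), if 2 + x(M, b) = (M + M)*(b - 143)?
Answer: 22181/7878 ≈ 2.8156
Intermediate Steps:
x(M, b) = -2 + 2*M*(-143 + b) (x(M, b) = -2 + (M + M)*(b - 143) = -2 + (2*M)*(-143 + b) = -2 + 2*M*(-143 + b))
(-22129 + X(-52))/(x(13, 87) - 6420) = (-22129 - 52)/((-2 - 286*13 + 2*13*87) - 6420) = -22181/((-2 - 3718 + 2262) - 6420) = -22181/(-1458 - 6420) = -22181/(-7878) = -22181*(-1/7878) = 22181/7878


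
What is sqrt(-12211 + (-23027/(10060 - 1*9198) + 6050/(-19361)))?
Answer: I*sqrt(3408642628654450318)/16689182 ≈ 110.63*I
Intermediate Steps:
sqrt(-12211 + (-23027/(10060 - 1*9198) + 6050/(-19361))) = sqrt(-12211 + (-23027/(10060 - 9198) + 6050*(-1/19361))) = sqrt(-12211 + (-23027/862 - 6050/19361)) = sqrt(-12211 - 451040847/16689182) = sqrt(-204242642249/16689182) = I*sqrt(3408642628654450318)/16689182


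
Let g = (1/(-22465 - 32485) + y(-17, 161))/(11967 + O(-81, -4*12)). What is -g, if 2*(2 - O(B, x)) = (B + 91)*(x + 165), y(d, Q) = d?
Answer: 934151/625550800 ≈ 0.0014933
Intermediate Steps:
O(B, x) = 2 - (91 + B)*(165 + x)/2 (O(B, x) = 2 - (B + 91)*(x + 165)/2 = 2 - (91 + B)*(165 + x)/2)
g = -934151/625550800 (g = (1/(-22465 - 32485) - 17)/(11967 + (-15011/2 - 165/2*(-81) - (-182)*12 - 1/2*(-81)*(-4*12))) = (1/(-54950) - 17)/(11967 + (-15011/2 + 13365/2 - 91/2*(-48) - 1/2*(-81)*(-48))) = (-1/54950 - 17)/(11967 + (-15011/2 + 13365/2 + 2184 - 1944)) = -934151/(54950*(11967 - 583)) = -934151/54950/11384 = -934151/54950*1/11384 = -934151/625550800 ≈ -0.0014933)
-g = -1*(-934151/625550800) = 934151/625550800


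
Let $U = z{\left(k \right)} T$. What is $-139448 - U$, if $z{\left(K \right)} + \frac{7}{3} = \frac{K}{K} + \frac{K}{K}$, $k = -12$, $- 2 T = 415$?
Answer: $- \frac{837103}{6} \approx -1.3952 \cdot 10^{5}$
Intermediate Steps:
$T = - \frac{415}{2}$ ($T = \left(- \frac{1}{2}\right) 415 = - \frac{415}{2} \approx -207.5$)
$z{\left(K \right)} = - \frac{1}{3}$ ($z{\left(K \right)} = - \frac{7}{3} + \left(\frac{K}{K} + \frac{K}{K}\right) = - \frac{7}{3} + \left(1 + 1\right) = - \frac{7}{3} + 2 = - \frac{1}{3}$)
$U = \frac{415}{6}$ ($U = \left(- \frac{1}{3}\right) \left(- \frac{415}{2}\right) = \frac{415}{6} \approx 69.167$)
$-139448 - U = -139448 - \frac{415}{6} = - \frac{837103}{6}$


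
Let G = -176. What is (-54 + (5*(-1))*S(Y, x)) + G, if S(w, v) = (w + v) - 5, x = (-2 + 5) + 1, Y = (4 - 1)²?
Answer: -270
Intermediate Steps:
Y = 9 (Y = 3² = 9)
x = 4 (x = 3 + 1 = 4)
S(w, v) = -5 + v + w (S(w, v) = (v + w) - 5 = -5 + v + w)
(-54 + (5*(-1))*S(Y, x)) + G = (-54 + (5*(-1))*(-5 + 4 + 9)) - 176 = (-54 - 5*8) - 176 = (-54 - 40) - 176 = -94 - 176 = -270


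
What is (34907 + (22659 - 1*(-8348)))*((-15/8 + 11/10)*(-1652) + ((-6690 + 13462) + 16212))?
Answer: 7996785351/5 ≈ 1.5994e+9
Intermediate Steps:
(34907 + (22659 - 1*(-8348)))*((-15/8 + 11/10)*(-1652) + ((-6690 + 13462) + 16212)) = (34907 + (22659 + 8348))*((-15*1/8 + 11*(1/10))*(-1652) + (6772 + 16212)) = (34907 + 31007)*((-15/8 + 11/10)*(-1652) + 22984) = 65914*(-31/40*(-1652) + 22984) = 65914*(12803/10 + 22984) = 65914*(242643/10) = 7996785351/5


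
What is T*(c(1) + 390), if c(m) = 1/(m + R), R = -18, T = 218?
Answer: 1445122/17 ≈ 85007.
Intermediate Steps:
c(m) = 1/(-18 + m) (c(m) = 1/(m - 18) = 1/(-18 + m))
T*(c(1) + 390) = 218*(1/(-18 + 1) + 390) = 218*(1/(-17) + 390) = 218*(-1/17 + 390) = 218*(6629/17) = 1445122/17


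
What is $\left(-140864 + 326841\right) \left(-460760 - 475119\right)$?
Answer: $-174051968783$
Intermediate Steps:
$\left(-140864 + 326841\right) \left(-460760 - 475119\right) = 185977 \left(-935879\right) = -174051968783$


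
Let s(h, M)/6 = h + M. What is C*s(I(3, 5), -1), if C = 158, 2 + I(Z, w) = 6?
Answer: 2844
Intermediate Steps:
I(Z, w) = 4 (I(Z, w) = -2 + 6 = 4)
s(h, M) = 6*M + 6*h (s(h, M) = 6*(h + M) = 6*(M + h) = 6*M + 6*h)
C*s(I(3, 5), -1) = 158*(6*(-1) + 6*4) = 158*(-6 + 24) = 158*18 = 2844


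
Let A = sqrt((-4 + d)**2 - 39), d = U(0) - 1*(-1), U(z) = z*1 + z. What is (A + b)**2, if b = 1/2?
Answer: -119/4 + I*sqrt(30) ≈ -29.75 + 5.4772*I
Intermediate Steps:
U(z) = 2*z (U(z) = z + z = 2*z)
d = 1 (d = 2*0 - 1*(-1) = 0 + 1 = 1)
b = 1/2 ≈ 0.50000
A = I*sqrt(30) (A = sqrt((-4 + 1)**2 - 39) = sqrt((-3)**2 - 39) = sqrt(9 - 39) = sqrt(-30) = I*sqrt(30) ≈ 5.4772*I)
(A + b)**2 = (I*sqrt(30) + 1/2)**2 = (1/2 + I*sqrt(30))**2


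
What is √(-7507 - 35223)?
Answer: I*√42730 ≈ 206.71*I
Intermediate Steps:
√(-7507 - 35223) = √(-42730) = I*√42730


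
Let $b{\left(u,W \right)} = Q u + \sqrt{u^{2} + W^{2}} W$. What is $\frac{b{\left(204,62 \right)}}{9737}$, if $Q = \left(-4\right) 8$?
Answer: $- \frac{6528}{9737} + \frac{124 \sqrt{11365}}{9737} \approx 0.6872$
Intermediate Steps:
$Q = -32$
$b{\left(u,W \right)} = - 32 u + W \sqrt{W^{2} + u^{2}}$ ($b{\left(u,W \right)} = - 32 u + \sqrt{u^{2} + W^{2}} W = - 32 u + \sqrt{W^{2} + u^{2}} W = - 32 u + W \sqrt{W^{2} + u^{2}}$)
$\frac{b{\left(204,62 \right)}}{9737} = \frac{\left(-32\right) 204 + 62 \sqrt{62^{2} + 204^{2}}}{9737} = \left(-6528 + 62 \sqrt{3844 + 41616}\right) \frac{1}{9737} = \left(-6528 + 62 \sqrt{45460}\right) \frac{1}{9737} = \left(-6528 + 62 \cdot 2 \sqrt{11365}\right) \frac{1}{9737} = \left(-6528 + 124 \sqrt{11365}\right) \frac{1}{9737} = - \frac{6528}{9737} + \frac{124 \sqrt{11365}}{9737}$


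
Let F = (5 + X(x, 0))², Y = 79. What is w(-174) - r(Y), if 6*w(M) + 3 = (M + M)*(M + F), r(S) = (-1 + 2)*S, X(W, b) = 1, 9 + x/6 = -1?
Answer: 15849/2 ≈ 7924.5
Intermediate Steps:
x = -60 (x = -54 + 6*(-1) = -54 - 6 = -60)
F = 36 (F = (5 + 1)² = 6² = 36)
r(S) = S (r(S) = 1*S = S)
w(M) = -½ + M*(36 + M)/3 (w(M) = -½ + ((M + M)*(M + 36))/6 = -½ + ((2*M)*(36 + M))/6 = -½ + (2*M*(36 + M))/6 = -½ + M*(36 + M)/3)
w(-174) - r(Y) = (-½ + 12*(-174) + (⅓)*(-174)²) - 1*79 = (-½ - 2088 + (⅓)*30276) - 79 = (-½ - 2088 + 10092) - 79 = 16007/2 - 79 = 15849/2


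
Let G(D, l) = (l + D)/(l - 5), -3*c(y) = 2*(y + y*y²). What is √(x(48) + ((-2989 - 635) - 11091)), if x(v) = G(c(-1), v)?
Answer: I*√244853223/129 ≈ 121.3*I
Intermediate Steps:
c(y) = -2*y/3 - 2*y³/3 (c(y) = -2*(y + y*y²)/3 = -2*(y + y³)/3 = -(2*y + 2*y³)/3 = -2*y/3 - 2*y³/3)
G(D, l) = (D + l)/(-5 + l)
x(v) = (4/3 + v)/(-5 + v) (x(v) = (-⅔*(-1)*(1 + (-1)²) + v)/(-5 + v) = (-⅔*(-1)*(1 + 1) + v)/(-5 + v) = (-⅔*(-1)*2 + v)/(-5 + v) = (4/3 + v)/(-5 + v))
√(x(48) + ((-2989 - 635) - 11091)) = √((4/3 + 48)/(-5 + 48) + ((-2989 - 635) - 11091)) = √((148/3)/43 + (-3624 - 11091)) = √((1/43)*(148/3) - 14715) = √(148/129 - 14715) = √(-1898087/129) = I*√244853223/129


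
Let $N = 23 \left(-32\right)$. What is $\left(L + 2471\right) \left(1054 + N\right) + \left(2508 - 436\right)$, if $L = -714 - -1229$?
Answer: $951620$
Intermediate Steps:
$L = 515$ ($L = -714 + 1229 = 515$)
$N = -736$
$\left(L + 2471\right) \left(1054 + N\right) + \left(2508 - 436\right) = \left(515 + 2471\right) \left(1054 - 736\right) + \left(2508 - 436\right) = 2986 \cdot 318 + \left(2508 - 436\right) = 949548 + 2072 = 951620$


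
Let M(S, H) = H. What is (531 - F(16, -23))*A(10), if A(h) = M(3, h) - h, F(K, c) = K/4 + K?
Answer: 0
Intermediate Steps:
F(K, c) = 5*K/4 (F(K, c) = K*(1/4) + K = K/4 + K = 5*K/4)
A(h) = 0 (A(h) = h - h = 0)
(531 - F(16, -23))*A(10) = (531 - 5*16/4)*0 = (531 - 1*20)*0 = (531 - 20)*0 = 511*0 = 0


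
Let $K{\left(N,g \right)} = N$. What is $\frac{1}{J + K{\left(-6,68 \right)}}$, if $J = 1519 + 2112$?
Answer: $\frac{1}{3625} \approx 0.00027586$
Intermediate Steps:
$J = 3631$
$\frac{1}{J + K{\left(-6,68 \right)}} = \frac{1}{3631 - 6} = \frac{1}{3625}$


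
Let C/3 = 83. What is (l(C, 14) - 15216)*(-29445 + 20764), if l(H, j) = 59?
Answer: 131577917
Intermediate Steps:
C = 249 (C = 3*83 = 249)
(l(C, 14) - 15216)*(-29445 + 20764) = (59 - 15216)*(-29445 + 20764) = -15157*(-8681) = 131577917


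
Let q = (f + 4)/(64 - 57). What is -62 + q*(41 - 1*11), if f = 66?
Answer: 238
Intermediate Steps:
q = 10 (q = (66 + 4)/(64 - 57) = 70/7 = 70*(1/7) = 10)
-62 + q*(41 - 1*11) = -62 + 10*(41 - 1*11) = -62 + 10*(41 - 11) = -62 + 10*30 = -62 + 300 = 238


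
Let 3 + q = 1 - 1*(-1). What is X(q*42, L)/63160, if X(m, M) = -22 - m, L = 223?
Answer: 1/3158 ≈ 0.00031666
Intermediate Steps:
q = -1 (q = -3 + (1 - 1*(-1)) = -3 + (1 + 1) = -3 + 2 = -1)
X(q*42, L)/63160 = (-22 - (-1)*42)/63160 = (-22 - 1*(-42))*(1/63160) = (-22 + 42)*(1/63160) = 20*(1/63160) = 1/3158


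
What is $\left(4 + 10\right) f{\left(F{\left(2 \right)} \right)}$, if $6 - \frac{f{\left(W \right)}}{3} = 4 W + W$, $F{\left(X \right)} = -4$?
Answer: $1092$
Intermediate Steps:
$f{\left(W \right)} = 18 - 15 W$ ($f{\left(W \right)} = 18 - 3 \left(4 W + W\right) = 18 - 3 \cdot 5 W = 18 - 15 W$)
$\left(4 + 10\right) f{\left(F{\left(2 \right)} \right)} = \left(4 + 10\right) \left(18 - -60\right) = 14 \left(18 + 60\right) = 14 \cdot 78 = 1092$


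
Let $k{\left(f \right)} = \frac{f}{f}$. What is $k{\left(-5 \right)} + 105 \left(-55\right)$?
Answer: $-5774$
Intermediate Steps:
$k{\left(f \right)} = 1$
$k{\left(-5 \right)} + 105 \left(-55\right) = 1 + 105 \left(-55\right) = 1 - 5775 = -5774$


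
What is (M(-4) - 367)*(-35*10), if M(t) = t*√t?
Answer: 128450 + 2800*I ≈ 1.2845e+5 + 2800.0*I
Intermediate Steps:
M(t) = t^(3/2)
(M(-4) - 367)*(-35*10) = ((-4)^(3/2) - 367)*(-35*10) = (-8*I - 367)*(-350) = (-367 - 8*I)*(-350) = 128450 + 2800*I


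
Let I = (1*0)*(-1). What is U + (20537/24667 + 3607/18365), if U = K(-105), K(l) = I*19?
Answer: 466135874/453009455 ≈ 1.0290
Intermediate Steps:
I = 0 (I = 0*(-1) = 0)
K(l) = 0 (K(l) = 0*19 = 0)
U = 0
U + (20537/24667 + 3607/18365) = 0 + (20537/24667 + 3607/18365) = 0 + 466135874/453009455 = 466135874/453009455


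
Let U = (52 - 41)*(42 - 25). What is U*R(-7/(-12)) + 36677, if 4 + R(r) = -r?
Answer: 429839/12 ≈ 35820.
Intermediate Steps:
R(r) = -4 - r
U = 187 (U = 11*17 = 187)
U*R(-7/(-12)) + 36677 = 187*(-4 - (-7)/(-12)) + 36677 = 187*(-4 - (-7)*(-1)/12) + 36677 = 187*(-4 - 1*7/12) + 36677 = 187*(-4 - 7/12) + 36677 = 187*(-55/12) + 36677 = -10285/12 + 36677 = 429839/12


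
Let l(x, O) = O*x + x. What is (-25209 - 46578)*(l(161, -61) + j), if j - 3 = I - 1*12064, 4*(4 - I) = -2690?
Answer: 3021443043/2 ≈ 1.5107e+9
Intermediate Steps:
I = 1353/2 (I = 4 - ¼*(-2690) = 4 + 1345/2 = 1353/2 ≈ 676.50)
j = -22769/2 (j = 3 + (1353/2 - 1*12064) = 3 + (1353/2 - 12064) = 3 - 22775/2 = -22769/2 ≈ -11385.)
l(x, O) = x + O*x
(-25209 - 46578)*(l(161, -61) + j) = (-25209 - 46578)*(161*(1 - 61) - 22769/2) = -71787*(161*(-60) - 22769/2) = -71787*(-9660 - 22769/2) = -71787*(-42089/2) = 3021443043/2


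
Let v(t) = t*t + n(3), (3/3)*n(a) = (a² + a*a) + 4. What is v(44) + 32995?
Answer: 34953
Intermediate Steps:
n(a) = 4 + 2*a² (n(a) = (a² + a*a) + 4 = (a² + a²) + 4 = 2*a² + 4 = 4 + 2*a²)
v(t) = 22 + t² (v(t) = t*t + (4 + 2*3²) = t² + (4 + 2*9) = t² + (4 + 18) = t² + 22 = 22 + t²)
v(44) + 32995 = (22 + 44²) + 32995 = (22 + 1936) + 32995 = 1958 + 32995 = 34953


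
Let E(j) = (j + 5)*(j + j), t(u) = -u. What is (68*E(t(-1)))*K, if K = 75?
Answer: 61200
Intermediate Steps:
E(j) = 2*j*(5 + j) (E(j) = (5 + j)*(2*j) = 2*j*(5 + j))
(68*E(t(-1)))*K = (68*(2*(-1*(-1))*(5 - 1*(-1))))*75 = (68*(2*1*(5 + 1)))*75 = (68*(2*1*6))*75 = (68*12)*75 = 816*75 = 61200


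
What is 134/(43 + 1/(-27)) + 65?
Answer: 39509/580 ≈ 68.119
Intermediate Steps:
134/(43 + 1/(-27)) + 65 = 134/(43 - 1/27) + 65 = 134/(1160/27) + 65 = 134*(27/1160) + 65 = 1809/580 + 65 = 39509/580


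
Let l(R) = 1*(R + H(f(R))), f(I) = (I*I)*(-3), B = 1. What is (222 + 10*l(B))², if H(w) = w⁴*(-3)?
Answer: 4831204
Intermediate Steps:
f(I) = -3*I² (f(I) = I²*(-3) = -3*I²)
H(w) = -3*w⁴
l(R) = R - 243*R⁸ (l(R) = 1*(R - 3*81*R⁸) = 1*(R - 243*R⁸) = R - 243*R⁸)
(222 + 10*l(B))² = (222 + 10*(1 - 243*1⁸))² = (222 + 10*(1 - 243*1))² = (222 + 10*(1 - 243))² = (222 + 10*(-242))² = (222 - 2420)² = (-2198)² = 4831204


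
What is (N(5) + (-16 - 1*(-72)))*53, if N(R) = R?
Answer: 3233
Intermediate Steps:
(N(5) + (-16 - 1*(-72)))*53 = (5 + (-16 - 1*(-72)))*53 = (5 + (-16 + 72))*53 = (5 + 56)*53 = 61*53 = 3233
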